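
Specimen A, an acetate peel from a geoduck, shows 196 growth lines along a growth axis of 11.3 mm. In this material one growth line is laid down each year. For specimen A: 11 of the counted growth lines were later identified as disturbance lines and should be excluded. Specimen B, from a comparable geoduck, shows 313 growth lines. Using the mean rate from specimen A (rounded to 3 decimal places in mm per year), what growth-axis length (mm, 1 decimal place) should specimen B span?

Specimen A: adjusted count: 196 − 11 = 185 growth lines.
A: Mean rate = 11.3 mm / 185 years ≈ 0.061 mm/yr.
For B, 0.061 mm/year × 313 years = 19.1 mm.

19.1 mm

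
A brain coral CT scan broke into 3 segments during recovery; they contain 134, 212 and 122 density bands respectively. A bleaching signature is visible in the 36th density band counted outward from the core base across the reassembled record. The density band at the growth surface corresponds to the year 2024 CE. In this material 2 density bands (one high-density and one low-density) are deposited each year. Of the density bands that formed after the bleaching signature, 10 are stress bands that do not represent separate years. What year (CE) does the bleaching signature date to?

Total density bands = 134 + 212 + 122 = 468.
The bleaching signature sits at density band 36 from the core base, so 468 − 36 = 432 density bands formed after it.
Excluding 10 false density bands: 432 − 10 = 422.
Dividing by 2 density bands per year: 422 / 2 = 211 years.
The density band at the growth surface is 2024 CE, so the bleaching signature dates to 2024 − 211 = 1813 CE.

1813 CE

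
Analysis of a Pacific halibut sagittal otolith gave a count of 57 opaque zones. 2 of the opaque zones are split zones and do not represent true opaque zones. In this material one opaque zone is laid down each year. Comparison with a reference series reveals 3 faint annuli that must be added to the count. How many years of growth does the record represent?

58 years

After corrections the count is 57 − 2 + 3 = 58 opaque zones.
With a one-to-one opaque zone periodicity this is 58 years.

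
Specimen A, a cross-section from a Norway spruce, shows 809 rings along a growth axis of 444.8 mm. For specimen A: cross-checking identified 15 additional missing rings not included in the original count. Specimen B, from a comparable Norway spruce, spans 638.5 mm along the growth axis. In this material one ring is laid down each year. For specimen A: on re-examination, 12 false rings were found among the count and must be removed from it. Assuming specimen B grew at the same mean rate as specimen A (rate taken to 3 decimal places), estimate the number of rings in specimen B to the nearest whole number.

1165 rings

Specimen A: true ring count = 809 − 12 + 15 = 812.
A: Extension rate ≈ 444.8 / 812 = 0.548 mm/year.
For B, 638.5 / 0.548 = 1165.15 years ≈ 1165 rings.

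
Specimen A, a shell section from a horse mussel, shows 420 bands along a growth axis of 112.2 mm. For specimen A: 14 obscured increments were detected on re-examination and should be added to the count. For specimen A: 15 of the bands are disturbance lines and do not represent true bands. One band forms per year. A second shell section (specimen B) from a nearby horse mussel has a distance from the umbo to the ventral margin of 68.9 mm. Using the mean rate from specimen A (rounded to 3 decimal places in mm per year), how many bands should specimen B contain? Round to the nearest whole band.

257 bands

Specimen A: true band count = 420 − 15 + 14 = 419.
A: Extension rate ≈ 112.2 / 419 = 0.268 mm/yr.
For B, 68.9 / 0.268 = 257.09 years ≈ 257 bands.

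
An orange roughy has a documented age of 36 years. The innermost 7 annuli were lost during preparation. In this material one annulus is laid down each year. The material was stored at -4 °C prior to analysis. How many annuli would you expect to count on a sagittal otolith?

29 annuli

One annulus per year gives 36 annuli over 36 years.
36 − 7 missed = 29 annuli expected in the prepared section.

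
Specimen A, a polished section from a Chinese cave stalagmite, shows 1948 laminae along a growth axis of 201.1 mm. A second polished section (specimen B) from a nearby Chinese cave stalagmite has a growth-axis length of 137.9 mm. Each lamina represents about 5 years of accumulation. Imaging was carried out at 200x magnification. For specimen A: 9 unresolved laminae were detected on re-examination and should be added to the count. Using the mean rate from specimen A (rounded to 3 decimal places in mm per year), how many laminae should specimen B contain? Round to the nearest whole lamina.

Specimen A: true lamina count = 1948 + 9 = 1957.
Specimen A: 1957 laminae at 5 years each span 1957 × 5 = 9785 years.
A: 201.1 mm over 9785 years gives 201.1 / 9785 ≈ 0.021 mm per year.
B spans 137.9 / 0.021 = 6566.67 years; at 5 years per lamina that is 6566.67 / 5 ≈ 1313 laminae.

1313 laminae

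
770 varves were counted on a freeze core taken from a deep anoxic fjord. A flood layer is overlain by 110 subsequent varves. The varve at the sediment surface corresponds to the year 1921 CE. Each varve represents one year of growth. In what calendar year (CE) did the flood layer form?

110 varves formed after the flood layer.
1921 − 110 = 1811 CE.

1811 CE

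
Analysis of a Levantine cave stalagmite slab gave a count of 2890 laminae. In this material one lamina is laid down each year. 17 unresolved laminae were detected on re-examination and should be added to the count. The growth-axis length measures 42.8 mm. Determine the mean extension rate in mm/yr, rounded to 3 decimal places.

0.015 mm/yr

After corrections the count is 2890 + 17 = 2907 laminae.
42.8 mm over 2907 years gives 42.8 / 2907 ≈ 0.015 mm/yr.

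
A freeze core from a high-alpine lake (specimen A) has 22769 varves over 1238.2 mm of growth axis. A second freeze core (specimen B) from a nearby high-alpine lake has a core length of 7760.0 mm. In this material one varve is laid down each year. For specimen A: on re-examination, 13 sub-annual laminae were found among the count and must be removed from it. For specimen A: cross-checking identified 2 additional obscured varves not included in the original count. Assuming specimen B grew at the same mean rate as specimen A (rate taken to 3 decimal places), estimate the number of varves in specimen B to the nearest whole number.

143704 varves

Specimen A: correcting the raw count gives 22769 − 13 + 2 = 22758 true varves.
A: Extension rate ≈ 1238.2 / 22758 = 0.054 mm per year.
Specimen B: 7760.0 mm / 0.054 mm per year = 143703.70 years ≈ 143704 varves.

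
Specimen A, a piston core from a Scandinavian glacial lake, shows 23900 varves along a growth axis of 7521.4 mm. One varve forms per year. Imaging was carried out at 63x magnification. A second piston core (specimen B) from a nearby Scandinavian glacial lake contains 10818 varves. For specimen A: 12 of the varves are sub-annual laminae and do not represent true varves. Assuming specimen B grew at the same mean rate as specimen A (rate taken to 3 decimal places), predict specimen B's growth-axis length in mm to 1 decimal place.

Specimen A: correcting the raw count gives 23900 − 12 = 23888 true varves.
A: Mean rate = 7521.4 mm / 23888 years ≈ 0.315 mm/year.
B's length ≈ 0.315 × 10818 = 3407.7 mm.

3407.7 mm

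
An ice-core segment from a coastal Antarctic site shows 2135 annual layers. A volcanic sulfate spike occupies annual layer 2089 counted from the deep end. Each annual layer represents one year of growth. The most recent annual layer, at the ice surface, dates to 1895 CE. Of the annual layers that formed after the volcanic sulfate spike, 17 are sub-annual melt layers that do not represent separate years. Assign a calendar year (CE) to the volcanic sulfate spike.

1866 CE

The volcanic sulfate spike sits at annual layer 2089 from the deep end, so 2135 − 2089 = 46 annual layers formed after it.
46 − 17 false = 29 true annual layers after the volcanic sulfate spike.
Counting back 29 years from 1895 CE places the volcanic sulfate spike in 1895 − 29 = 1866 CE.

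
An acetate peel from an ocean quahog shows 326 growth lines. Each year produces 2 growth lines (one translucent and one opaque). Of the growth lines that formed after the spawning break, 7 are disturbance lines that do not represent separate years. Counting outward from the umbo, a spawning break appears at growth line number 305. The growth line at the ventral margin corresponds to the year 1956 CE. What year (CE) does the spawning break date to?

1949 CE

Between growth line 305 and the ventral margin there are 326 − 305 = 21 growth lines.
21 − 7 false = 14 true growth lines after the spawning break.
With 2 growth lines per year, 14 / 2 = 7 years.
The growth line at the ventral margin is 1956 CE, so the spawning break dates to 1956 − 7 = 1949 CE.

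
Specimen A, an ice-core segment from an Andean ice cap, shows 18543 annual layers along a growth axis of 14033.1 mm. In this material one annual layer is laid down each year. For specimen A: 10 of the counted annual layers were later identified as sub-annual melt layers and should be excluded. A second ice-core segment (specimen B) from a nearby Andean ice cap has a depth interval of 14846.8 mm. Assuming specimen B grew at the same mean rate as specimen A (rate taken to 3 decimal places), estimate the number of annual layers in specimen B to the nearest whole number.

19613 annual layers

Specimen A: correcting the raw count gives 18543 − 10 = 18533 true annual layers.
A: 14033.1 mm over 18533 years gives 14033.1 / 18533 ≈ 0.757 mm/yr.
For B, 14846.8 / 0.757 = 19612.68 years ≈ 19613 annual layers.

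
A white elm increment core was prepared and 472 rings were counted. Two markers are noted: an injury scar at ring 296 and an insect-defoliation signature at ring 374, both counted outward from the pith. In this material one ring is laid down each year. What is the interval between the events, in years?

78 years

The two markers are separated by 374 − 296 = 78 rings.
At one ring per year, 78 years elapsed between them.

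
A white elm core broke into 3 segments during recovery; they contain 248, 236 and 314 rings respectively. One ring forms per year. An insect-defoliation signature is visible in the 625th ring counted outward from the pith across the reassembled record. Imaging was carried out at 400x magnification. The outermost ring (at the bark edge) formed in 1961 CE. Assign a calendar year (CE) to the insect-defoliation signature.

Total rings = 248 + 236 + 314 = 798.
The insect-defoliation signature sits at ring 625 from the pith, so 798 − 625 = 173 rings formed after it.
Counting back 173 years from 1961 CE places the insect-defoliation signature in 1961 − 173 = 1788 CE.

1788 CE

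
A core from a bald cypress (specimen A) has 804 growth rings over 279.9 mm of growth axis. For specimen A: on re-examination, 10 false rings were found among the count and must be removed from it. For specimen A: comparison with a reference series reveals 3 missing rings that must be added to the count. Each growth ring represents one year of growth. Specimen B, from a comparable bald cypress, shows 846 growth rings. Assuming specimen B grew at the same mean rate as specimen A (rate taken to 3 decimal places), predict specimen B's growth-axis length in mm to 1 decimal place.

Specimen A: adjusted count: 804 − 10 + 3 = 797 growth rings.
A: Extension rate ≈ 279.9 / 797 = 0.351 mm/yr.
Length of B = 0.351 × 846 = 296.9 mm.

296.9 mm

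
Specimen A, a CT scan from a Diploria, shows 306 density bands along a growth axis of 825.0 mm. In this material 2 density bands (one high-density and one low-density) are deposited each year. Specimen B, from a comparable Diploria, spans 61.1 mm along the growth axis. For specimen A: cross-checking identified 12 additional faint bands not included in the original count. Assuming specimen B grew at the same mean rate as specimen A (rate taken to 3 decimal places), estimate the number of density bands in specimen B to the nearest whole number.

Specimen A: true density band count = 306 + 12 = 318.
Specimen A: dividing by 2 density bands per year: 318 / 2 = 159 years.
A: 825.0 mm over 159 years gives 825.0 / 159 ≈ 5.189 mm/year.
For B, 61.1 / 5.189 = 11.77 years; at 2 density bands per year that is 11.77 × 2 ≈ 24 density bands.

24 density bands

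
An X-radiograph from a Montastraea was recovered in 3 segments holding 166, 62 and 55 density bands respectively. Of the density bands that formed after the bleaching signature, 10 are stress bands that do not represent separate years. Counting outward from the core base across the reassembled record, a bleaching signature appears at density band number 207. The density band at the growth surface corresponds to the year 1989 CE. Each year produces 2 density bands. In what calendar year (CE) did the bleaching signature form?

1956 CE

Total density bands = 166 + 62 + 55 = 283.
The bleaching signature sits at density band 207 from the core base, so 283 − 207 = 76 density bands formed after it.
Excluding 10 false density bands: 76 − 10 = 66.
66 density bands at 2 per year is 66 / 2 = 33 years.
1989 − 33 = 1956 CE.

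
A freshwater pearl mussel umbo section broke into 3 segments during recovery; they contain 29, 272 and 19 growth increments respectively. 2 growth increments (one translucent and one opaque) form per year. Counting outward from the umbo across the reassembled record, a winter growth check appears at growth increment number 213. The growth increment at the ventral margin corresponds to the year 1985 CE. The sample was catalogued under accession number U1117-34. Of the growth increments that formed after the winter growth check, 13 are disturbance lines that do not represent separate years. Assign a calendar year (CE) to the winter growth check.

Total growth increments = 29 + 272 + 19 = 320.
320 − 213 = 107 growth increments lie beyond the winter growth check toward the ventral margin.
Removing the 13 false growth increments leaves 107 − 13 = 94 true growth increments beyond the winter growth check.
Dividing by 2 growth increments per year: 94 / 2 = 47 years.
Counting back 47 years from 1985 CE places the winter growth check in 1985 − 47 = 1938 CE.

1938 CE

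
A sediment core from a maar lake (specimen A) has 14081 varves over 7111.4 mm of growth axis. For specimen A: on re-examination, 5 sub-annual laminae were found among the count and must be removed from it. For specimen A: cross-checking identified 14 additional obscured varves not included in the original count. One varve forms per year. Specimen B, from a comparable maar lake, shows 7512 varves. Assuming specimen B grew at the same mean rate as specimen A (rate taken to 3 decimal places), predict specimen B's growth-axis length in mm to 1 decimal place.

3793.6 mm

Specimen A: after corrections the count is 14081 − 5 + 14 = 14090 varves.
A: Mean rate = 7111.4 mm / 14090 years ≈ 0.505 mm/yr.
B's length ≈ 0.505 × 7512 = 3793.6 mm.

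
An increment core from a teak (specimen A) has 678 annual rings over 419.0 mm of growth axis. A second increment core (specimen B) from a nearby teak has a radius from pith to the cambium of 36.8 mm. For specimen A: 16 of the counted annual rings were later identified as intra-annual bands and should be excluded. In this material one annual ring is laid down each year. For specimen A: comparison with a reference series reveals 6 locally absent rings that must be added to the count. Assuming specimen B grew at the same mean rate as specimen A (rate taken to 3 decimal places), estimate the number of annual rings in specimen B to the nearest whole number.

Specimen A: true annual ring count = 678 − 16 + 6 = 668.
A: Extension rate ≈ 419.0 / 668 = 0.627 mm/year.
B spans 36.8 / 0.627 = 58.69 years ≈ 59 annual rings.

59 annual rings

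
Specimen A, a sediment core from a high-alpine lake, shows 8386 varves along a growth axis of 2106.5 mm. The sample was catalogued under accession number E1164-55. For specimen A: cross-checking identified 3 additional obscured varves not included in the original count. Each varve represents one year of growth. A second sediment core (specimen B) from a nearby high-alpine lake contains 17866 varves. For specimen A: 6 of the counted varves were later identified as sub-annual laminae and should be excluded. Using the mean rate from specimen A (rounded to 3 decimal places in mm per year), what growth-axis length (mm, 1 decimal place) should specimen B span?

Specimen A: after corrections the count is 8386 − 6 + 3 = 8383 varves.
A: 2106.5 mm over 8383 years gives 2106.5 / 8383 ≈ 0.251 mm/year.
B's length ≈ 0.251 × 17866 = 4484.4 mm.

4484.4 mm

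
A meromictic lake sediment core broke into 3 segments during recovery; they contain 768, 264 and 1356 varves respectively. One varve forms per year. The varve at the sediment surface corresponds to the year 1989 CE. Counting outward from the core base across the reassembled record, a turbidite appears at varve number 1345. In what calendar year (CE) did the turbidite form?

946 CE

Total varves = 768 + 264 + 1356 = 2388.
2388 − 1345 = 1043 varves lie beyond the turbidite toward the sediment surface.
1989 − 1043 = 946 CE.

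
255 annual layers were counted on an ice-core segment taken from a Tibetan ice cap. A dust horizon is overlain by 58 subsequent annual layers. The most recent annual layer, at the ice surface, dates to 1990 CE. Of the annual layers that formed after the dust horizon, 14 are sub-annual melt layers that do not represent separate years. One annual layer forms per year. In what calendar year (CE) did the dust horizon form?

1946 CE

58 annual layers formed after the dust horizon.
58 − 14 false = 44 true annual layers after the dust horizon.
1990 − 44 = 1946 CE.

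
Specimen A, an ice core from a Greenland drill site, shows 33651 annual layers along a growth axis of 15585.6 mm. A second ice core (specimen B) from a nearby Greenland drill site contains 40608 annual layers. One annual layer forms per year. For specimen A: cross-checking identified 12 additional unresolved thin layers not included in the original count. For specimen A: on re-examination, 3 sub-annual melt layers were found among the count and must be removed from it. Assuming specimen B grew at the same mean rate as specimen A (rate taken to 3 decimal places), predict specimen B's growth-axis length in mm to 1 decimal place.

Specimen A: correcting the raw count gives 33651 − 3 + 12 = 33660 true annual layers.
A: Mean rate = 15585.6 mm / 33660 years ≈ 0.463 mm/yr.
B's length ≈ 0.463 × 40608 = 18801.5 mm.

18801.5 mm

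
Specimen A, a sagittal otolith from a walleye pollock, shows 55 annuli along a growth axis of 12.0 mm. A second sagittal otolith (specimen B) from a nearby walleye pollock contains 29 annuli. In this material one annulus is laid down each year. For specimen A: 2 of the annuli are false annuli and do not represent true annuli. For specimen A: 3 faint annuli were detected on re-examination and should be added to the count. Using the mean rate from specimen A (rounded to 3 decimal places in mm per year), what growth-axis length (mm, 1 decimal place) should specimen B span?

6.2 mm

Specimen A: correcting the raw count gives 55 − 2 + 3 = 56 true annuli.
A: Mean rate = 12.0 mm / 56 years ≈ 0.214 mm per year.
For B, 0.214 mm/year × 29 years = 6.2 mm.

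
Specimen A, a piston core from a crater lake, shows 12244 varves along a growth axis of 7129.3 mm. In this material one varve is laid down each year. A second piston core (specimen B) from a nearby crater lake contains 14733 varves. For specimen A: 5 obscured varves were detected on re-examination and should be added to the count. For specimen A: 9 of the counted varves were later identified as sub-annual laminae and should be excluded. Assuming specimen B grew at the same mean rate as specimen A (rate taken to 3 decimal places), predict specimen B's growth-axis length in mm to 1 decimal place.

8574.6 mm

Specimen A: adjusted count: 12244 − 9 + 5 = 12240 varves.
A: Mean rate = 7129.3 mm / 12240 years ≈ 0.582 mm/yr.
Length of B = 0.582 × 14733 = 8574.6 mm.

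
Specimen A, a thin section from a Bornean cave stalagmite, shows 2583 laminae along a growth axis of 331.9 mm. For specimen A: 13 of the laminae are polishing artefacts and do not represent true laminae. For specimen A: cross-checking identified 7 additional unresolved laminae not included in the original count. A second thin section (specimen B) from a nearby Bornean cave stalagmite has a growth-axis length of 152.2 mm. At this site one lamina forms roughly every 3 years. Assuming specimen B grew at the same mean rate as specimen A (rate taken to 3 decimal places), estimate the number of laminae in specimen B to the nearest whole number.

1180 laminae

Specimen A: after corrections the count is 2583 − 13 + 7 = 2577 laminae.
Specimen A: at 3 years per lamina, 2577 × 3 = 7731 years.
A: 331.9 mm over 7731 years gives 331.9 / 7731 ≈ 0.043 mm per year.
Specimen B: 152.2 mm / 0.043 mm per year = 3539.53 years; at 3 years per lamina that is 3539.53 / 3 ≈ 1180 laminae.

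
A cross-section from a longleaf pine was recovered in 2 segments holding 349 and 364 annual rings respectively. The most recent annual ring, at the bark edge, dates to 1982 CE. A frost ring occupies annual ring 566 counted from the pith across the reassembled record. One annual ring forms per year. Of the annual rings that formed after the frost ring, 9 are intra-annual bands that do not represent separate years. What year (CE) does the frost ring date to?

1844 CE

Total annual rings = 349 + 364 = 713.
The frost ring sits at annual ring 566 from the pith, so 713 − 566 = 147 annual rings formed after it.
Removing the 9 false annual rings leaves 147 − 9 = 138 true annual rings beyond the frost ring.
Counting back 138 years from 1982 CE places the frost ring in 1982 − 138 = 1844 CE.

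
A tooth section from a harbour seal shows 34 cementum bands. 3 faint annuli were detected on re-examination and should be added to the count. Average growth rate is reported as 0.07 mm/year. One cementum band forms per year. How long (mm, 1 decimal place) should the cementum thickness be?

2.6 mm

Correcting the raw count gives 34 + 3 = 37 true cementum bands.
Length ≈ 0.07 × 37 = 2.6 mm.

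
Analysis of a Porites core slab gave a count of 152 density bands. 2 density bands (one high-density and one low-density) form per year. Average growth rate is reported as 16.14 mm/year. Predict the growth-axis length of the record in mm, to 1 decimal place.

Dividing by 2 density bands per year: 152 / 2 = 76 years.
76 years at 16.14 mm/year gives 16.14 × 76 = 1226.6 mm.

1226.6 mm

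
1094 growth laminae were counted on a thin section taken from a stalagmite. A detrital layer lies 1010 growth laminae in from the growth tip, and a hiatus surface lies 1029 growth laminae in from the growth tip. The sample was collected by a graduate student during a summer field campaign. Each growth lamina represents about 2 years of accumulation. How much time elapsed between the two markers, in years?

The two markers are separated by 1029 − 1010 = 19 growth laminae.
Multiplying by 2 years per growth lamina: 19 × 2 = 38 years.

38 years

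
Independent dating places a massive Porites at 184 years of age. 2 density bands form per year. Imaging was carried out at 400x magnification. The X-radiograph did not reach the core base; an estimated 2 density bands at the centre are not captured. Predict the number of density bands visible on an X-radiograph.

366 density bands

With 2 density bands per year, 184 years would produce 184 × 2 = 368 density bands.
368 − 2 missed = 366 density bands expected in the prepared section.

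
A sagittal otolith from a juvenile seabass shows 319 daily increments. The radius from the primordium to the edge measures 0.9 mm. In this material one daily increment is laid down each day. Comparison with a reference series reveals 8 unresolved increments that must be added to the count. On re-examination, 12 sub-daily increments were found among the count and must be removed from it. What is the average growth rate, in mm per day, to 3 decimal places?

0.003 mm per day

Adjusted count: 319 − 12 + 8 = 315 daily increments.
Mean rate = 0.9 mm / 315 days ≈ 0.003 mm per day.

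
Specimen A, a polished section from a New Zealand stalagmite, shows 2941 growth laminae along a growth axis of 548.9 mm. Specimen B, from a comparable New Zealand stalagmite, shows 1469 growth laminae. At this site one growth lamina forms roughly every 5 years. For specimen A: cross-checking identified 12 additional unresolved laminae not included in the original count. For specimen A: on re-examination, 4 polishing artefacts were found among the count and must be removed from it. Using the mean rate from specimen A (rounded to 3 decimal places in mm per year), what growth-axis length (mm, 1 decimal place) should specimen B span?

271.8 mm

Specimen A: after corrections the count is 2941 − 4 + 12 = 2949 growth laminae.
Specimen A: multiplying by 5 years per growth lamina: 2949 × 5 = 14745 years.
A: Mean rate = 548.9 mm / 14745 years ≈ 0.037 mm/year.
Specimen B: 1469 growth laminae at 5 years each span 1469 × 5 = 7345 years. For B, 0.037 mm/year × 7345 years = 271.8 mm.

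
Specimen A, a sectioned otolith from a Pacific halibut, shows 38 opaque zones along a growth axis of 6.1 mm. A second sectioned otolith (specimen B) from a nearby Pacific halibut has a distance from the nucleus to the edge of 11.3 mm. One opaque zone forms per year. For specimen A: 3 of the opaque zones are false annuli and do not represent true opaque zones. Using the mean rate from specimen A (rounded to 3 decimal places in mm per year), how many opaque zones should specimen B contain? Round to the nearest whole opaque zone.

65 opaque zones

Specimen A: adjusted count: 38 − 3 = 35 opaque zones.
A: 6.1 mm over 35 years gives 6.1 / 35 ≈ 0.174 mm/yr.
For B, 11.3 / 0.174 = 64.94 years ≈ 65 opaque zones.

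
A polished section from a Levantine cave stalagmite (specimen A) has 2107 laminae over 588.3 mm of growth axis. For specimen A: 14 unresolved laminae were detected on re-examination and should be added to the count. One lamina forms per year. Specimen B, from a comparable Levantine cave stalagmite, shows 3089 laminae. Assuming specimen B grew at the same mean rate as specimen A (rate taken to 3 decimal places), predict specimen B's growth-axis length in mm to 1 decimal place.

Specimen A: correcting the raw count gives 2107 + 14 = 2121 true laminae.
A: Extension rate ≈ 588.3 / 2121 = 0.277 mm/yr.
Length of B = 0.277 × 3089 = 855.7 mm.

855.7 mm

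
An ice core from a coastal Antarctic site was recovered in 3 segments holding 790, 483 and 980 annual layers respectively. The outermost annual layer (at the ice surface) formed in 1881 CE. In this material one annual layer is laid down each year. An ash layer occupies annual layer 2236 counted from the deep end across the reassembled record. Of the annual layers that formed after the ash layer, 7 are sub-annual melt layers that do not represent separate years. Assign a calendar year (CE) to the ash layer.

1871 CE

Total annual layers = 790 + 483 + 980 = 2253.
Between annual layer 2236 and the ice surface there are 2253 − 2236 = 17 annual layers.
Excluding 7 false annual layers: 17 − 7 = 10.
1881 − 10 = 1871 CE.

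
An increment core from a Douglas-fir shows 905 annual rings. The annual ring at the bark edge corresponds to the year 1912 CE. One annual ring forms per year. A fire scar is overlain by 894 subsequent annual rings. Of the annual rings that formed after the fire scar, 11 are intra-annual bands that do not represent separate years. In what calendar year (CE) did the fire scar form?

1029 CE

894 annual rings post-date the fire scar.
Removing the 11 false annual rings leaves 894 − 11 = 883 true annual rings beyond the fire scar.
Counting back 883 years from 1912 CE places the fire scar in 1912 − 883 = 1029 CE.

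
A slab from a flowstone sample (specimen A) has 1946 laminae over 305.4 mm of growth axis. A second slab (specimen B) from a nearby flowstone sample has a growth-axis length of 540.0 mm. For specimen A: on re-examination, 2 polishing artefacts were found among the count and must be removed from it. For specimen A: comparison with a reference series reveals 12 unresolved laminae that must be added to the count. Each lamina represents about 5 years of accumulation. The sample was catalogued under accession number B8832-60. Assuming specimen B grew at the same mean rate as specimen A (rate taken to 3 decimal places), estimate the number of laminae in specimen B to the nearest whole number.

3484 laminae

Specimen A: after corrections the count is 1946 − 2 + 12 = 1956 laminae.
Specimen A: at 5 years per lamina, 1956 × 5 = 9780 years.
A: Mean rate = 305.4 mm / 9780 years ≈ 0.031 mm/yr.
Specimen B: 540.0 mm / 0.031 mm per year = 17419.35 years; at 5 years per lamina that is 17419.35 / 5 ≈ 3484 laminae.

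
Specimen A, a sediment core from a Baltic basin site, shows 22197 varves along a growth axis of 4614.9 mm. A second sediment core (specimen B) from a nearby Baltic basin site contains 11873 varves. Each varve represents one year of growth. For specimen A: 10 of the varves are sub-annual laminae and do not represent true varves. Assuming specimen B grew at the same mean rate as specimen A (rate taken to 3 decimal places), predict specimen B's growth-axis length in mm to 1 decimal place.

2469.6 mm

Specimen A: after corrections the count is 22197 − 10 = 22187 varves.
A: 4614.9 mm over 22187 years gives 4614.9 / 22187 ≈ 0.208 mm/yr.
B's length ≈ 0.208 × 11873 = 2469.6 mm.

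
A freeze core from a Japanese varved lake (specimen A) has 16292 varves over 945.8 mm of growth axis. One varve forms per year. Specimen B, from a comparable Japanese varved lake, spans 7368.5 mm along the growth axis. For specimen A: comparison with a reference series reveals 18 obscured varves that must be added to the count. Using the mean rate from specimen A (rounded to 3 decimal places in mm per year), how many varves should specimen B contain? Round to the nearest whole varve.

Specimen A: adjusted count: 16292 + 18 = 16310 varves.
A: Extension rate ≈ 945.8 / 16310 = 0.058 mm per year.
For B, 7368.5 / 0.058 = 127043.10 years ≈ 127043 varves.

127043 varves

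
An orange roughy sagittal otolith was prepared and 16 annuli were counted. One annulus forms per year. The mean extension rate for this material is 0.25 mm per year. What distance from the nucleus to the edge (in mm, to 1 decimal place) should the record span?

4.0 mm

The record spans 16 years at 0.25 mm per year.
16 years at 0.25 mm/year gives 0.25 × 16 = 4.0 mm.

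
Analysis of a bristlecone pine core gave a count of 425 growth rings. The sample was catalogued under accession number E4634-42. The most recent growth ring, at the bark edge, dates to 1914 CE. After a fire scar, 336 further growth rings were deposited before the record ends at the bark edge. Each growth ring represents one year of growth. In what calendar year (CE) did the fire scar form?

1578 CE

336 growth rings formed after the fire scar.
The growth ring at the bark edge is 1914 CE, so the fire scar dates to 1914 − 336 = 1578 CE.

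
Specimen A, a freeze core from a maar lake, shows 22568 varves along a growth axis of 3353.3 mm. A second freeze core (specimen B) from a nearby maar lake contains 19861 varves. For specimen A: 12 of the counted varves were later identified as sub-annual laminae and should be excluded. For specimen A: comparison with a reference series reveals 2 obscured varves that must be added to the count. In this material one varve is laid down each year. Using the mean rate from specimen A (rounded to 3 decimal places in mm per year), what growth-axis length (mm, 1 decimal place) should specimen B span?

Specimen A: correcting the raw count gives 22568 − 12 + 2 = 22558 true varves.
A: Extension rate ≈ 3353.3 / 22558 = 0.149 mm/yr.
For B, 0.149 mm/year × 19861 years = 2959.3 mm.

2959.3 mm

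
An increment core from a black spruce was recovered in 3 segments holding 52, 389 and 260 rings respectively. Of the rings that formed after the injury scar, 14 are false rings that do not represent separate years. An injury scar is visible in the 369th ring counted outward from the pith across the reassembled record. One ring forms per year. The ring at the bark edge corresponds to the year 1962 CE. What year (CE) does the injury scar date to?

Total rings = 52 + 389 + 260 = 701.
The injury scar sits at ring 369 from the pith, so 701 − 369 = 332 rings formed after it.
332 − 14 false = 318 true rings after the injury scar.
The ring at the bark edge is 1962 CE, so the injury scar dates to 1962 − 318 = 1644 CE.

1644 CE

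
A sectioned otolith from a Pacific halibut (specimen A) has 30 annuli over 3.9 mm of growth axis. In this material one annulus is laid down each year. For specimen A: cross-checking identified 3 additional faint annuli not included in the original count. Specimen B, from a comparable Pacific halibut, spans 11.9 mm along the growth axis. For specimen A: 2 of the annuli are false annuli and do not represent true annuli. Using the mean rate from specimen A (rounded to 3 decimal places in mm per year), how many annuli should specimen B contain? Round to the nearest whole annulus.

Specimen A: after corrections the count is 30 − 2 + 3 = 31 annuli.
A: Mean rate = 3.9 mm / 31 years ≈ 0.126 mm per year.
B spans 11.9 / 0.126 = 94.44 years ≈ 94 annuli.

94 annuli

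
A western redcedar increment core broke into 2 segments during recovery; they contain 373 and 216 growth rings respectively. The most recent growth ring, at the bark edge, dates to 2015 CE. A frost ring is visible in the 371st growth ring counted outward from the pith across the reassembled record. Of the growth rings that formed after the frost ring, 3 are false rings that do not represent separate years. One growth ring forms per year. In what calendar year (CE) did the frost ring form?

1800 CE

Total growth rings = 373 + 216 = 589.
589 − 371 = 218 growth rings lie beyond the frost ring toward the bark edge.
Excluding 3 false growth rings: 218 − 3 = 215.
2015 − 215 = 1800 CE.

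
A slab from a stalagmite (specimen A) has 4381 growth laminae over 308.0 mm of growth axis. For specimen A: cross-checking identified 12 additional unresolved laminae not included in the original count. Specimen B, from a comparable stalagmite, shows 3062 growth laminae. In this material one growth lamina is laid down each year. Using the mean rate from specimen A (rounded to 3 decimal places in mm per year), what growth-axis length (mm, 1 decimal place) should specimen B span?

Specimen A: after corrections the count is 4381 + 12 = 4393 growth laminae.
A: Mean rate = 308.0 mm / 4393 years ≈ 0.070 mm/yr.
B's length ≈ 0.070 × 3062 = 214.3 mm.

214.3 mm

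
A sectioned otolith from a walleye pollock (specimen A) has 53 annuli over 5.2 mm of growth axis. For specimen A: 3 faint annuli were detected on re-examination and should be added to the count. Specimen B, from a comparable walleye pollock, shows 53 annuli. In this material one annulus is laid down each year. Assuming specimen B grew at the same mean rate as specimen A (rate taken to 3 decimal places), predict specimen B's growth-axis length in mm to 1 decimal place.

Specimen A: correcting the raw count gives 53 + 3 = 56 true annuli.
A: Mean rate = 5.2 mm / 56 years ≈ 0.093 mm/year.
B's length ≈ 0.093 × 53 = 4.9 mm.

4.9 mm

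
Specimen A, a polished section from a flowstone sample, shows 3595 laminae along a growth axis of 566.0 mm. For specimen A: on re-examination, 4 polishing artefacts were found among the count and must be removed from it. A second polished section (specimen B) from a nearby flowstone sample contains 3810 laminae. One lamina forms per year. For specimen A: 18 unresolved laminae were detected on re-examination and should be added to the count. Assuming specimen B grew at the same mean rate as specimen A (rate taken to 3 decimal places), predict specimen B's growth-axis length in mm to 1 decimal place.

Specimen A: correcting the raw count gives 3595 − 4 + 18 = 3609 true laminae.
A: Extension rate ≈ 566.0 / 3609 = 0.157 mm/year.
Length of B = 0.157 × 3810 = 598.2 mm.

598.2 mm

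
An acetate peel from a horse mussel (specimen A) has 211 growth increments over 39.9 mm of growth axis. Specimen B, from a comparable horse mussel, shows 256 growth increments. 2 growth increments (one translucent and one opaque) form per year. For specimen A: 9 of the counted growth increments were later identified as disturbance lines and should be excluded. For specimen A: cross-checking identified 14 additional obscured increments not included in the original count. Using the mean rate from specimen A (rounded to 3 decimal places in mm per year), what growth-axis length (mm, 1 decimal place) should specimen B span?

47.2 mm

Specimen A: adjusted count: 211 − 9 + 14 = 216 growth increments.
Specimen A: 216 growth increments at 2 per year is 216 / 2 = 108 years.
A: Extension rate ≈ 39.9 / 108 = 0.369 mm/year.
Specimen B: with 2 growth increments per year, 256 / 2 = 128 years. For B, 0.369 mm/year × 128 years = 47.2 mm.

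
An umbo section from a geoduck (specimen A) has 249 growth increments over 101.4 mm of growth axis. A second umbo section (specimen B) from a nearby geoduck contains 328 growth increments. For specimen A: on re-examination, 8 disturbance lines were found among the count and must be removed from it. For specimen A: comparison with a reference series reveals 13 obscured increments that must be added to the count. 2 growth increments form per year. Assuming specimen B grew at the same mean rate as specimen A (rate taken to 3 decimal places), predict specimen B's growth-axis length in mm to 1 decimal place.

130.9 mm

Specimen A: adjusted count: 249 − 8 + 13 = 254 growth increments.
Specimen A: with 2 growth increments per year, 254 / 2 = 127 years.
A: 101.4 mm over 127 years gives 101.4 / 127 ≈ 0.798 mm per year.
Specimen B: dividing by 2 growth increments per year: 328 / 2 = 164 years. Length of B = 0.798 × 164 = 130.9 mm.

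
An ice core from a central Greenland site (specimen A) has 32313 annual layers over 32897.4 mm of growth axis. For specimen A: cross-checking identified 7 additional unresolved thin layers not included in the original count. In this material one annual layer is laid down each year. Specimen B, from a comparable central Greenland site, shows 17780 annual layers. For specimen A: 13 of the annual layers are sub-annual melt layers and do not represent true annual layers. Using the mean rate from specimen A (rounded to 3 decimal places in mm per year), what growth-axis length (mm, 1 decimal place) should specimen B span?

Specimen A: after corrections the count is 32313 − 13 + 7 = 32307 annual layers.
A: Mean rate = 32897.4 mm / 32307 years ≈ 1.018 mm per year.
For B, 1.018 mm/year × 17780 years = 18100.0 mm.

18100.0 mm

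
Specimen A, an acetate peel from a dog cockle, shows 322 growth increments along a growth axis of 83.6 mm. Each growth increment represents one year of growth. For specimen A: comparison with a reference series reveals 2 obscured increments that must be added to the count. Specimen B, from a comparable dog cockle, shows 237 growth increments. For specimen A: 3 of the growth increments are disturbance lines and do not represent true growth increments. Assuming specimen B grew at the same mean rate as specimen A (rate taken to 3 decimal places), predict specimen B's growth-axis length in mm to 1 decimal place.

61.6 mm

Specimen A: true growth increment count = 322 − 3 + 2 = 321.
A: Mean rate = 83.6 mm / 321 years ≈ 0.260 mm per year.
Length of B = 0.260 × 237 = 61.6 mm.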